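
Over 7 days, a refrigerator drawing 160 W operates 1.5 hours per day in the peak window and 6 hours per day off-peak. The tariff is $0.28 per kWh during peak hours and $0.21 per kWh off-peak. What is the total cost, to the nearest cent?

$1.88

Peak energy = 0.16 kW × 1.5 h × 7 = 1.68 kWh
Off-peak energy = 0.16 kW × 6 h × 7 = 6.72 kWh
Cost = 1.68 × $0.28 + 6.72 × $0.21 = $0.4704 + $1.4112 = $1.88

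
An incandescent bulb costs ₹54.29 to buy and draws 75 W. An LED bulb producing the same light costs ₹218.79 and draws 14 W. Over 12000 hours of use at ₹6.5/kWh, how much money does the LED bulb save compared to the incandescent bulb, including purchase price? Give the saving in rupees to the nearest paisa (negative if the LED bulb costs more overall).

₹4593.50

incandescent bulb: ₹54.29 + (75/1000) kW × 12000 h × ₹6.5 = ₹54.29 + ₹5850 = ₹5904.29
LED bulb: ₹218.79 + (14/1000) kW × 12000 h × ₹6.5 = ₹218.79 + ₹1092 = ₹1310.79
Saving = ₹5904.29 − ₹1310.79 = ₹4593.5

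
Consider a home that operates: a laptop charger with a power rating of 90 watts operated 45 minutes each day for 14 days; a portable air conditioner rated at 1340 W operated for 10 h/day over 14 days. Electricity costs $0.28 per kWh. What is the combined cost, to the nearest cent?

$52.79

laptop charger: Runtime = 45 min × 14 = 630 min = 10.5 h
laptop charger: 0.09 kW × 10.5 h = 0.945 kWh
portable air conditioner: Runtime = 10 h/day × 14 days = 140 h
portable air conditioner: 1.34 kW × 140 h = 187.6 kWh
Total energy = 188.545 kWh
Cost = 188.545 × $0.28 = $52.79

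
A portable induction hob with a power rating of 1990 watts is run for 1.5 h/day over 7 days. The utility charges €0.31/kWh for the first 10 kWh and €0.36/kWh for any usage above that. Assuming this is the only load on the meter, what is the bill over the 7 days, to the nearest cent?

Runtime = 1.5 h/day × 7 days = 10.5 h
Energy = 1.99 kW × 10.5 h = 20.895 kWh
Tier 1 (0–10 kWh): 10 × €0.31 = €3.1
Above 10 kWh: 10.895 × €0.36 = €3.9222
Bill = €7.02

€7.02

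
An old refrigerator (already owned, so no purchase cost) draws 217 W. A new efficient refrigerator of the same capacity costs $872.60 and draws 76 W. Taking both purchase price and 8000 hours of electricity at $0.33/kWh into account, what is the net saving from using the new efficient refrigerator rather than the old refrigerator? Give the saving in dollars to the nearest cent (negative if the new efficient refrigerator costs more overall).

old refrigerator: $0.00 + (217/1000) kW × 8000 h × $0.33 = $0.00 + $572.88 = $572.88
new efficient refrigerator: $872.60 + (76/1000) kW × 8000 h × $0.33 = $872.60 + $200.64 = $1073.24
Saving = $572.88 − $1073.24 = −$500.36

-$500.36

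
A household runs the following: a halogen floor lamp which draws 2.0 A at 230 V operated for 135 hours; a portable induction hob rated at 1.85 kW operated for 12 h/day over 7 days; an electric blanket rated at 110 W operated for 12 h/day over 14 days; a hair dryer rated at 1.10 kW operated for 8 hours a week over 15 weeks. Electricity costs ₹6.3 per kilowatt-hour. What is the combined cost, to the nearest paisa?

₹2318.27

halogen floor lamp: Power = 2.0 A × 230 V = 460 W = 0.46 kW
halogen floor lamp: 0.46 kW × 135 h = 62.1 kWh
portable induction hob: Runtime = 12 h/day × 7 days = 84 h
portable induction hob: 1.85 kW × 84 h = 155.4 kWh
electric blanket: Runtime = 12 h/day × 14 days = 168 h
electric blanket: 0.11 kW × 168 h = 18.48 kWh
hair dryer: Runtime = 8 h/week × 15 weeks = 120 h
hair dryer: 1.1 kW × 120 h = 132 kWh
Total energy = 367.98 kWh
Cost = 367.98 × ₹6.3 = ₹2318.27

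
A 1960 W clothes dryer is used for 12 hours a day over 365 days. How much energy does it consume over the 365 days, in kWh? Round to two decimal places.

8584.80 kWh

Runtime = 12 h/day × 365 days = 4380 h
Energy = 1.96 kW × 4380 h = 8584.8 kWh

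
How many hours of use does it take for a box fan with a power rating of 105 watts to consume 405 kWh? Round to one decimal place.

Hours = 405 kWh ÷ 0.105 kW = 3857.1 h

3857.1 h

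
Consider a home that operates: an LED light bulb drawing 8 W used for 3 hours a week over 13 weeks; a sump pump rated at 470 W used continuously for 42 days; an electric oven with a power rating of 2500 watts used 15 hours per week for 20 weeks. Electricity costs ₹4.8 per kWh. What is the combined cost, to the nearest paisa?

LED light bulb: Runtime = 3 h/week × 13 weeks = 39 h
LED light bulb: 0.008 kW × 39 h = 0.312 kWh
sump pump: Runtime = 24 h × 42 = 1008 h
sump pump: 0.47 kW × 1008 h = 473.76 kWh
electric oven: Runtime = 15 h/week × 20 weeks = 300 h
electric oven: 2.5 kW × 300 h = 750 kWh
Total energy = 1224.072 kWh
Cost = 1224.072 × ₹4.8 = ₹5875.55

₹5875.55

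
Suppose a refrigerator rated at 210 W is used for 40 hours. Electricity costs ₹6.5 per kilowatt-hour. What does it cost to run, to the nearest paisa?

Energy = 0.21 kW × 40 h = 8.4 kWh
Cost = 8.4 kWh × ₹6.5/kWh = ₹54.60

₹54.60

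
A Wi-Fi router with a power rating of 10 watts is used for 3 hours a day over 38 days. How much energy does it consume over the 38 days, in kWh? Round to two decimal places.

Runtime = 3 h/day × 38 days = 114 h
Energy = 0.01 kW × 114 h = 1.14 kWh

1.14 kWh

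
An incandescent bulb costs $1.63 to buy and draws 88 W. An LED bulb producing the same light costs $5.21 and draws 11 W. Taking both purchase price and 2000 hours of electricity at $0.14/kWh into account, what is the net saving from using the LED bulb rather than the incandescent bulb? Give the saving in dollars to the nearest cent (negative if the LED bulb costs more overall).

incandescent bulb: $1.63 + (88/1000) kW × 2000 h × $0.14 = $1.63 + $24.64 = $26.27
LED bulb: $5.21 + (11/1000) kW × 2000 h × $0.14 = $5.21 + $3.08 = $8.29
Saving = $26.27 − $8.29 = $17.98

$17.98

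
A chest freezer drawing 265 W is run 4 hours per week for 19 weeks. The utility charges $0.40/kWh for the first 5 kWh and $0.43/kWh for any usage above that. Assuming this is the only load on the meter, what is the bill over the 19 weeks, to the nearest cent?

$8.51

Runtime = 4 h/week × 19 weeks = 76 h
Energy = 0.265 kW × 76 h = 20.14 kWh
Tier 1 (0–5 kWh): 5 × $0.40 = $2
Above 5 kWh: 15.14 × $0.43 = $6.5102
Bill = $8.51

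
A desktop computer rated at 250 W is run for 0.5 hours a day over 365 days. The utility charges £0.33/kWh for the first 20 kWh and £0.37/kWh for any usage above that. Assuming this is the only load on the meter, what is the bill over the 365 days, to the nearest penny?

£16.08

Runtime = 0.5 h/day × 365 days = 182.5 h
Energy = 0.25 kW × 182.5 h = 45.625 kWh
Tier 1 (0–20 kWh): 20 × £0.33 = £6.6
Above 20 kWh: 25.625 × £0.37 = £9.48125
Bill = £16.08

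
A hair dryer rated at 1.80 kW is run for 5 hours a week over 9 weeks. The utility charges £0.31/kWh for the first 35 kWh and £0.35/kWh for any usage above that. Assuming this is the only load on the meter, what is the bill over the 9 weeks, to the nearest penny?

£26.95

Runtime = 5 h/week × 9 weeks = 45 h
Energy = 1.8 kW × 45 h = 81 kWh
Tier 1 (0–35 kWh): 35 × £0.31 = £10.85
Above 35 kWh: 46 × £0.35 = £16.1
Bill = £26.95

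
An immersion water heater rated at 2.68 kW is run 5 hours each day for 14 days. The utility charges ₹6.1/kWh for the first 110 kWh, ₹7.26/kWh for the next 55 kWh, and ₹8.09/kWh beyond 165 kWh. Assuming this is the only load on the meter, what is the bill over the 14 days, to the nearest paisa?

Runtime = 5 h/day × 14 days = 70 h
Energy = 2.68 kW × 70 h = 187.6 kWh
Tier 1 (0–110 kWh): 110 × ₹6.1 = ₹671
Tier 2 (110–165 kWh): 55 × ₹7.26 = ₹399.3
Above 165 kWh: 22.6 × ₹8.09 = ₹182.834
Bill = ₹1253.13

₹1253.13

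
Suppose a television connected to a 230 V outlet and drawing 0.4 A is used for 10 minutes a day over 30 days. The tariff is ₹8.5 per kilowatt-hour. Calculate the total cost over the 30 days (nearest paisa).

Power = 0.4 A × 230 V = 92 W = 0.092 kW
Runtime = 10 min × 30 = 300 min = 5 h
Energy = 0.092 kW × 5 h = 0.46 kWh
Cost = 0.46 kWh × ₹8.5/kWh = ₹3.91

₹3.91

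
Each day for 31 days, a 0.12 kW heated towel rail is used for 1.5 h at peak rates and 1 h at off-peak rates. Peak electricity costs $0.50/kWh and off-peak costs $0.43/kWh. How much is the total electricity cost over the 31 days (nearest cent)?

$4.39

Peak energy = 0.12 kW × 1.5 h × 31 = 5.58 kWh
Off-peak energy = 0.12 kW × 1 h × 31 = 3.72 kWh
Cost = 5.58 × $0.50 + 3.72 × $0.43 = $2.79 + $1.5996 = $4.39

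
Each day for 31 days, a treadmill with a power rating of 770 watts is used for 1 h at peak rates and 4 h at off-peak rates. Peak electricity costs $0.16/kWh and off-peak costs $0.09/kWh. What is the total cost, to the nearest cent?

$12.41

Peak energy = 0.77 kW × 1 h × 31 = 23.87 kWh
Off-peak energy = 0.77 kW × 4 h × 31 = 95.48 kWh
Cost = 23.87 × $0.16 + 95.48 × $0.09 = $3.8192 + $8.5932 = $12.41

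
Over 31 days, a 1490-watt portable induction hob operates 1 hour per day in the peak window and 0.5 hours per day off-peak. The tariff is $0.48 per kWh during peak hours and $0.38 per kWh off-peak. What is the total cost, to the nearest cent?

Peak energy = 1.49 kW × 1 h × 31 = 46.19 kWh
Off-peak energy = 1.49 kW × 0.5 h × 31 = 23.095 kWh
Cost = 46.19 × $0.48 + 23.095 × $0.38 = $22.1712 + $8.7761 = $30.95

$30.95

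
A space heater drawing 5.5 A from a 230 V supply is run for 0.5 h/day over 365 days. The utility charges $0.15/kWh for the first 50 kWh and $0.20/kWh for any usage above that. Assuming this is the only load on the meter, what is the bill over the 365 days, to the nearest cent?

Power = 5.5 A × 230 V = 1265 W = 1.265 kW
Runtime = 0.5 h/day × 365 days = 182.5 h
Energy = 1.265 kW × 182.5 h = 230.8625 kWh
Tier 1 (0–50 kWh): 50 × $0.15 = $7.5
Above 50 kWh: 180.8625 × $0.20 = $36.1725
Bill = $43.67

$43.67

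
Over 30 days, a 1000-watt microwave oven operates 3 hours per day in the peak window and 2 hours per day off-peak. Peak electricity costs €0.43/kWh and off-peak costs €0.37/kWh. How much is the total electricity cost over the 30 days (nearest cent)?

Peak energy = 1 kW × 3 h × 30 = 90 kWh
Off-peak energy = 1 kW × 2 h × 30 = 60 kWh
Cost = 90 × €0.43 + 60 × €0.37 = €38.7 + €22.2 = €60.90

€60.90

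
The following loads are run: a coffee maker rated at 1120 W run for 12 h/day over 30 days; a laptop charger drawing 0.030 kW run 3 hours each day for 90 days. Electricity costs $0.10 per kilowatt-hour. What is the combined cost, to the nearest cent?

$41.13

coffee maker: Runtime = 12 h/day × 30 days = 360 h
coffee maker: 1.12 kW × 360 h = 403.2 kWh
laptop charger: Runtime = 3 h/day × 90 days = 270 h
laptop charger: 0.03 kW × 270 h = 8.1 kWh
Total energy = 411.3 kWh
Cost = 411.3 × $0.10 = $41.13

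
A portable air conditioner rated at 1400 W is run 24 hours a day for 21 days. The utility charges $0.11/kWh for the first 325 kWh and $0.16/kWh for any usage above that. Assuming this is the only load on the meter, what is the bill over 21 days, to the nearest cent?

$96.65

Runtime = 24 h × 21 = 504 h
Energy = 1.4 kW × 504 h = 705.6 kWh
Tier 1 (0–325 kWh): 325 × $0.11 = $35.75
Above 325 kWh: 380.6 × $0.16 = $60.896
Bill = $96.65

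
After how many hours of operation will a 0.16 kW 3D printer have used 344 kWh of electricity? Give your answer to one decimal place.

Hours = 344 kWh ÷ 0.16 kW = 2150.0 h

2150.0 h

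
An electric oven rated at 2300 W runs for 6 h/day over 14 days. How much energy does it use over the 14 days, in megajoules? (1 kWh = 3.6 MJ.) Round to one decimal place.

Runtime = 6 h/day × 14 days = 84 h
Energy = 2.3 kW × 84 h = 193.2 kWh
= 193.2 × 3.6 MJ = 695.5 MJ

695.5 MJ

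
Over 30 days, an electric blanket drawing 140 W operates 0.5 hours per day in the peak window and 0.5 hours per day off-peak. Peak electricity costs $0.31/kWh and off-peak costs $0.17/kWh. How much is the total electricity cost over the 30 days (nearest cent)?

$1.01

Peak energy = 0.14 kW × 0.5 h × 30 = 2.1 kWh
Off-peak energy = 0.14 kW × 0.5 h × 30 = 2.1 kWh
Cost = 2.1 × $0.31 + 2.1 × $0.17 = $0.651 + $0.357 = $1.01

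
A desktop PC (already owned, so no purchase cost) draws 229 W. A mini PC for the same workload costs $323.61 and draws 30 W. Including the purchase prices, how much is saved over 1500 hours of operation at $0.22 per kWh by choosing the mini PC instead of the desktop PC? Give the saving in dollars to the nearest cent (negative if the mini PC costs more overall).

desktop PC: $0.00 + (229/1000) kW × 1500 h × $0.22 = $0.00 + $75.57 = $75.57
mini PC: $323.61 + (30/1000) kW × 1500 h × $0.22 = $323.61 + $9.9 = $333.51
Saving = $75.57 − $333.51 = −$257.94

-$257.94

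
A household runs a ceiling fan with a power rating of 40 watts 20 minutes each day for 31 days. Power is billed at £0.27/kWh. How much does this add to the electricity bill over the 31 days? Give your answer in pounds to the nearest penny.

Runtime = 20 min × 31 = 620 min = 10.333333… h
Energy = 0.04 kW × 10.333333… h = 0.413333… kWh
Cost = 0.413333… kWh × £0.27/kWh = £0.11

£0.11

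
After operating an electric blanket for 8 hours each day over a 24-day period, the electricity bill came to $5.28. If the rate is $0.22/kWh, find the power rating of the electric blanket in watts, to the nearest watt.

Energy = $5.28 ÷ $0.22/kWh = 24 kWh
Runtime = 8 h/day × 24 days = 192 h
Power = 24 kWh ÷ 192 h = 0.125 kW = 125 W

125 W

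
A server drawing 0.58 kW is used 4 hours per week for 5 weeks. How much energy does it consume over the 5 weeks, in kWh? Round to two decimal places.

Runtime = 4 h/week × 5 weeks = 20 h
Energy = 0.58 kW × 20 h = 11.6 kWh

11.60 kWh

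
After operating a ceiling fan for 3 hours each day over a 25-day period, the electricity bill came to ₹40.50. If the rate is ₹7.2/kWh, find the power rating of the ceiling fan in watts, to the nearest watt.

Energy = ₹40.50 ÷ ₹7.2/kWh = 5.625 kWh
Runtime = 3 h/day × 25 days = 75 h
Power = 5.625 kWh ÷ 75 h = 0.075 kW = 75 W

75 W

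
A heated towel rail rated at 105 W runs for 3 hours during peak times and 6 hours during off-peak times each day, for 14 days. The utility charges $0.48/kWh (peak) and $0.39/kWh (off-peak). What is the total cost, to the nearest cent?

Peak energy = 0.105 kW × 3 h × 14 = 4.41 kWh
Off-peak energy = 0.105 kW × 6 h × 14 = 8.82 kWh
Cost = 4.41 × $0.48 + 8.82 × $0.39 = $2.1168 + $3.4398 = $5.56

$5.56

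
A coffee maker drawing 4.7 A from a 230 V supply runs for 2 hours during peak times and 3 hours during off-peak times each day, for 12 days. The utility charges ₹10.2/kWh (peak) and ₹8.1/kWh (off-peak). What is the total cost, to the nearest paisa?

Power = 4.7 A × 230 V = 1081 W = 1.081 kW
Peak energy = 1.081 kW × 2 h × 12 = 25.944 kWh
Off-peak energy = 1.081 kW × 3 h × 12 = 38.916 kWh
Cost = 25.944 × ₹10.2 + 38.916 × ₹8.1 = ₹264.6288 + ₹315.2196 = ₹579.85

₹579.85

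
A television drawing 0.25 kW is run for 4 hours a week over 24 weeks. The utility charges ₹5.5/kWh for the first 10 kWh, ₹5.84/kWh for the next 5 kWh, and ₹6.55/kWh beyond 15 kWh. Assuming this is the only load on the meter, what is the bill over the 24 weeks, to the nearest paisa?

Runtime = 4 h/week × 24 weeks = 96 h
Energy = 0.25 kW × 96 h = 24 kWh
Tier 1 (0–10 kWh): 10 × ₹5.5 = ₹55
Tier 2 (10–15 kWh): 5 × ₹5.84 = ₹29.2
Above 15 kWh: 9 × ₹6.55 = ₹58.95
Bill = ₹143.15

₹143.15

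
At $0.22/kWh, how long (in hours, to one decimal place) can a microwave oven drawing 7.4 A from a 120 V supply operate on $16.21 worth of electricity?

Power = 7.4 A × 120 V = 888 W = 0.888 kW
Energy available = $16.21 ÷ $0.22/kWh = 73.6818 kWh
Hours = 73.6818 kWh ÷ 0.888 kW = 83.0 h

83.0 h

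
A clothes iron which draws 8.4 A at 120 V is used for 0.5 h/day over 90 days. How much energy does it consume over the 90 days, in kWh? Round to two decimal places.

45.36 kWh

Power = 8.4 A × 120 V = 1008 W = 1.008 kW
Runtime = 0.5 h/day × 90 days = 45 h
Energy = 1.008 kW × 45 h = 45.36 kWh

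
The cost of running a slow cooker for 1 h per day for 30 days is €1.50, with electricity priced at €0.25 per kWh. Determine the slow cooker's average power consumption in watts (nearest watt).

200 W

Energy = €1.50 ÷ €0.25/kWh = 6 kWh
Runtime = 1 h/day × 30 days = 30 h
Power = 6 kWh ÷ 30 h = 0.2 kW = 200 W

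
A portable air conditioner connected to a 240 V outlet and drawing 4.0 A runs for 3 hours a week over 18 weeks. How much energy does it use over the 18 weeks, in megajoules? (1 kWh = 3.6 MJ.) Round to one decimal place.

Power = 4.0 A × 240 V = 960 W = 0.96 kW
Runtime = 3 h/week × 18 weeks = 54 h
Energy = 0.96 kW × 54 h = 51.84 kWh
= 51.84 × 3.6 MJ = 186.6 MJ

186.6 MJ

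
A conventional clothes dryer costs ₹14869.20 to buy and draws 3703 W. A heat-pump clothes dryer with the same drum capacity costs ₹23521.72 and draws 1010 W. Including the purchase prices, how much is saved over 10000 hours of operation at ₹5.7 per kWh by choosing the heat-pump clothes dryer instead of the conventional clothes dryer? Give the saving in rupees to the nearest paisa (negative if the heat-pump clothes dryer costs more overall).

₹144848.48

conventional clothes dryer: ₹14869.20 + (3703/1000) kW × 10000 h × ₹5.7 = ₹14869.20 + ₹211071 = ₹225940.2
heat-pump clothes dryer: ₹23521.72 + (1010/1000) kW × 10000 h × ₹5.7 = ₹23521.72 + ₹57570 = ₹81091.72
Saving = ₹225940.2 − ₹81091.72 = ₹144848.48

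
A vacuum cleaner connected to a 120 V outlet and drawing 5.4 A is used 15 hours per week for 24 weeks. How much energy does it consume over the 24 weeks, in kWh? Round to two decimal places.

233.28 kWh

Power = 5.4 A × 120 V = 648 W = 0.648 kW
Runtime = 15 h/week × 24 weeks = 360 h
Energy = 0.648 kW × 360 h = 233.28 kWh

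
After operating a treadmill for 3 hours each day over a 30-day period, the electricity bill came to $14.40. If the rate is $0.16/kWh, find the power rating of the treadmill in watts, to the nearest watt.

Energy = $14.40 ÷ $0.16/kWh = 90 kWh
Runtime = 3 h/day × 30 days = 90 h
Power = 90 kWh ÷ 90 h = 1 kW = 1000 W

1000 W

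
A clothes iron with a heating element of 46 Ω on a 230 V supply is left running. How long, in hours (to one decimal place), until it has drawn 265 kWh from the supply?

Power = V²/R = 230²/46 = 1150 W = 1.15 kW
Hours = 265 kWh ÷ 1.15 kW = 230.4 h

230.4 h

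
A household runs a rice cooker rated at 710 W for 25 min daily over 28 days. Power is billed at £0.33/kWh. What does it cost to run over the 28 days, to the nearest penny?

£2.73

Runtime = 25 min × 28 = 700 min = 11.666666… h
Energy = 0.71 kW × 11.666666… h = 8.283333… kWh
Cost = 8.283333… kWh × £0.33/kWh = £2.73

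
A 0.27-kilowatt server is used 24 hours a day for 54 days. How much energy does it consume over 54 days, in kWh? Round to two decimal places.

Runtime = 24 h × 54 = 1296 h
Energy = 0.27 kW × 1296 h = 349.92 kWh

349.92 kWh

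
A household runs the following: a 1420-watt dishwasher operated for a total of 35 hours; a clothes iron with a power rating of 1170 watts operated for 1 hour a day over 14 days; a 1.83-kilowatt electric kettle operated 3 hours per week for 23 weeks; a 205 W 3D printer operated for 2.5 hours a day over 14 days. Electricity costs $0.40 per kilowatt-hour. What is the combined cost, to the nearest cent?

$79.81

dishwasher: 1.42 kW × 35 h = 49.7 kWh
clothes iron: Runtime = 1 h/day × 14 days = 14 h
clothes iron: 1.17 kW × 14 h = 16.38 kWh
electric kettle: Runtime = 3 h/week × 23 weeks = 69 h
electric kettle: 1.83 kW × 69 h = 126.27 kWh
3D printer: Runtime = 2.5 h/day × 14 days = 35 h
3D printer: 0.205 kW × 35 h = 7.175 kWh
Total energy = 199.525 kWh
Cost = 199.525 × $0.40 = $79.81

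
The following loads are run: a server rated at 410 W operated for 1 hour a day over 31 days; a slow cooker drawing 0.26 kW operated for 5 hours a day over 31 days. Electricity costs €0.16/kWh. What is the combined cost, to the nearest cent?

€8.48

server: Runtime = 1 h/day × 31 days = 31 h
server: 0.41 kW × 31 h = 12.71 kWh
slow cooker: Runtime = 5 h/day × 31 days = 155 h
slow cooker: 0.26 kW × 155 h = 40.3 kWh
Total energy = 53.01 kWh
Cost = 53.01 × €0.16 = €8.48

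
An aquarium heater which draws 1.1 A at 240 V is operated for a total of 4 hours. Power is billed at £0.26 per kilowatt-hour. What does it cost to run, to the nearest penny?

Power = 1.1 A × 240 V = 264 W = 0.264 kW
Energy = 0.264 kW × 4 h = 1.056 kWh
Cost = 1.056 kWh × £0.26/kWh = £0.27

£0.27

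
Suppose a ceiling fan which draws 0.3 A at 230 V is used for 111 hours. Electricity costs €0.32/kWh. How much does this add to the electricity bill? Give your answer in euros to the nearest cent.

€2.45

Power = 0.3 A × 230 V = 69 W = 0.069 kW
Energy = 0.069 kW × 111 h = 7.659 kWh
Cost = 7.659 kWh × €0.32/kWh = €2.45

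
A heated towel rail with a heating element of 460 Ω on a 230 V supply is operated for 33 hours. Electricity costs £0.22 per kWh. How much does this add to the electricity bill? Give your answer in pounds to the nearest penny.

Power = V²/R = 230²/460 = 115 W = 0.115 kW
Energy = 0.115 kW × 33 h = 3.795 kWh
Cost = 3.795 kWh × £0.22/kWh = £0.83

£0.83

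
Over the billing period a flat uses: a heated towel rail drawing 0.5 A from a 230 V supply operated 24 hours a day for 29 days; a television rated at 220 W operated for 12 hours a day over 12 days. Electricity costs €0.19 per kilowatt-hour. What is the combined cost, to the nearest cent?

heated towel rail: Power = 0.5 A × 230 V = 115 W = 0.115 kW
heated towel rail: Runtime = 24 h × 29 = 696 h
heated towel rail: 0.115 kW × 696 h = 80.04 kWh
television: Runtime = 12 h/day × 12 days = 144 h
television: 0.22 kW × 144 h = 31.68 kWh
Total energy = 111.72 kWh
Cost = 111.72 × €0.19 = €21.23

€21.23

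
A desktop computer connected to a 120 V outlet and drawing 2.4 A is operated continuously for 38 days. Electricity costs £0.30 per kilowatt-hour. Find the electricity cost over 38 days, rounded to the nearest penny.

Power = 2.4 A × 120 V = 288 W = 0.288 kW
Runtime = 24 h × 38 = 912 h
Energy = 0.288 kW × 912 h = 262.656 kWh
Cost = 262.656 kWh × £0.30/kWh = £78.80

£78.80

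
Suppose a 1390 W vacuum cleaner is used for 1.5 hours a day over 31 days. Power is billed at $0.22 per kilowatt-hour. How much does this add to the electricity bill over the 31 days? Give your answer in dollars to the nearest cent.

Runtime = 1.5 h/day × 31 days = 46.5 h
Energy = 1.39 kW × 46.5 h = 64.635 kWh
Cost = 64.635 kWh × $0.22/kWh = $14.22

$14.22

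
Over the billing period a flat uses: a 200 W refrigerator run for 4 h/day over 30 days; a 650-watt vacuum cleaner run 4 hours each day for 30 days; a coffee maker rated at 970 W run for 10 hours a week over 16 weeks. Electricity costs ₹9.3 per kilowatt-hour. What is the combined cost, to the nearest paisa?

refrigerator: Runtime = 4 h/day × 30 days = 120 h
refrigerator: 0.2 kW × 120 h = 24 kWh
vacuum cleaner: Runtime = 4 h/day × 30 days = 120 h
vacuum cleaner: 0.65 kW × 120 h = 78 kWh
coffee maker: Runtime = 10 h/week × 16 weeks = 160 h
coffee maker: 0.97 kW × 160 h = 155.2 kWh
Total energy = 257.2 kWh
Cost = 257.2 × ₹9.3 = ₹2391.96

₹2391.96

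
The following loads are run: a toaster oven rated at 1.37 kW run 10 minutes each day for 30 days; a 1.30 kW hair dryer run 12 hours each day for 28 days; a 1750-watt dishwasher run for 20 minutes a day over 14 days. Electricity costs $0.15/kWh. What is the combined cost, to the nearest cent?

toaster oven: Runtime = 10 min × 30 = 300 min = 5 h
toaster oven: 1.37 kW × 5 h = 6.85 kWh
hair dryer: Runtime = 12 h/day × 28 days = 336 h
hair dryer: 1.3 kW × 336 h = 436.8 kWh
dishwasher: Runtime = 20 min × 14 = 280 min = 4.666666… h
dishwasher: 1.75 kW × 4.666666… h = 8.166666… kWh
Total energy = 451.816666… kWh
Cost = 451.816666… × $0.15 = $67.77

$67.77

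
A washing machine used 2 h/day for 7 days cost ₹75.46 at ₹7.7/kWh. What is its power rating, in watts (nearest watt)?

Energy = ₹75.46 ÷ ₹7.7/kWh = 9.8 kWh
Runtime = 2 h/day × 7 days = 14 h
Power = 9.8 kWh ÷ 14 h = 0.7 kW = 700 W

700 W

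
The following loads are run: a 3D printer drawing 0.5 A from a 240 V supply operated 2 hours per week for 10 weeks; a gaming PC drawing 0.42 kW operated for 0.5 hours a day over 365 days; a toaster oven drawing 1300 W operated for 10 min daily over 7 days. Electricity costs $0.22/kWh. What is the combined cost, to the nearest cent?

$17.72

3D printer: Power = 0.5 A × 240 V = 120 W = 0.12 kW
3D printer: Runtime = 2 h/week × 10 weeks = 20 h
3D printer: 0.12 kW × 20 h = 2.4 kWh
gaming PC: Runtime = 0.5 h/day × 365 days = 182.5 h
gaming PC: 0.42 kW × 182.5 h = 76.65 kWh
toaster oven: Runtime = 10 min × 7 = 70 min = 1.166666… h
toaster oven: 1.3 kW × 1.166666… h = 1.516666… kWh
Total energy = 80.566666… kWh
Cost = 80.566666… × $0.22 = $17.72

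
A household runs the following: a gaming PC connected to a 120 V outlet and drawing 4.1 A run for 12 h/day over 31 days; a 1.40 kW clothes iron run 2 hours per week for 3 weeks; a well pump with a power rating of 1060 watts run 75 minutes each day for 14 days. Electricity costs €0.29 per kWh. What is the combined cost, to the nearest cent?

€60.89

gaming PC: Power = 4.1 A × 120 V = 492 W = 0.492 kW
gaming PC: Runtime = 12 h/day × 31 days = 372 h
gaming PC: 0.492 kW × 372 h = 183.024 kWh
clothes iron: Runtime = 2 h/week × 3 weeks = 6 h
clothes iron: 1.4 kW × 6 h = 8.4 kWh
well pump: Runtime = 75 min × 14 = 1050 min = 17.5 h
well pump: 1.06 kW × 17.5 h = 18.55 kWh
Total energy = 209.974 kWh
Cost = 209.974 × €0.29 = €60.89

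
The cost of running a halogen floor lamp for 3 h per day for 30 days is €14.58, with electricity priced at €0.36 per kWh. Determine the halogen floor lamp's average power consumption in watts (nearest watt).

Energy = €14.58 ÷ €0.36/kWh = 40.5 kWh
Runtime = 3 h/day × 30 days = 90 h
Power = 40.5 kWh ÷ 90 h = 0.45 kW = 450 W

450 W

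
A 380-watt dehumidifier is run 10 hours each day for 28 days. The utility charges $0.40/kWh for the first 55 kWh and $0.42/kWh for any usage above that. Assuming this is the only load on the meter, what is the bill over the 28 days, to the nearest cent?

$43.59

Runtime = 10 h/day × 28 days = 280 h
Energy = 0.38 kW × 280 h = 106.4 kWh
Tier 1 (0–55 kWh): 55 × $0.40 = $22
Above 55 kWh: 51.4 × $0.42 = $21.588
Bill = $43.59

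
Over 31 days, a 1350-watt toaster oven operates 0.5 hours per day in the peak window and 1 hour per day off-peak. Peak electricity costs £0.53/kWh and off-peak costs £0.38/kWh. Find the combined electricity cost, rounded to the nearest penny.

£26.99

Peak energy = 1.35 kW × 0.5 h × 31 = 20.925 kWh
Off-peak energy = 1.35 kW × 1 h × 31 = 41.85 kWh
Cost = 20.925 × £0.53 + 41.85 × £0.38 = £11.09025 + £15.903 = £26.99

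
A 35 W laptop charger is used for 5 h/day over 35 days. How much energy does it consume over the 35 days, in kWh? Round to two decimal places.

Runtime = 5 h/day × 35 days = 175 h
Energy = 0.035 kW × 175 h = 6.125 kWh ≈ 6.13 kWh

6.13 kWh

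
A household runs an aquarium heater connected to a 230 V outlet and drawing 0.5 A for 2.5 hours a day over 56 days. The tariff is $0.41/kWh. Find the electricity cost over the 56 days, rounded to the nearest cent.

Power = 0.5 A × 230 V = 115 W = 0.115 kW
Runtime = 2.5 h/day × 56 days = 140 h
Energy = 0.115 kW × 140 h = 16.1 kWh
Cost = 16.1 kWh × $0.41/kWh = $6.60

$6.60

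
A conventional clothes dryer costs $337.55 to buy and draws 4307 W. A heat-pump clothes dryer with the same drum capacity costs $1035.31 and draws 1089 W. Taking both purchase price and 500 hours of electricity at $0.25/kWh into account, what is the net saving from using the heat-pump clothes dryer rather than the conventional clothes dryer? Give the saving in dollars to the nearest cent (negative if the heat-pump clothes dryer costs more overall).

conventional clothes dryer: $337.55 + (4307/1000) kW × 500 h × $0.25 = $337.55 + $538.375 = $875.925
heat-pump clothes dryer: $1035.31 + (1089/1000) kW × 500 h × $0.25 = $1035.31 + $136.125 = $1171.435
Saving = $875.925 − $1171.435 = −$295.51

-$295.51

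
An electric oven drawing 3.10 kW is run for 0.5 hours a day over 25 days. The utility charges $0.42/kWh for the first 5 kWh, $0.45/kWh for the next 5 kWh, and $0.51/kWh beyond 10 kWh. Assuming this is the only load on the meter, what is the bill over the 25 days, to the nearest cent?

Runtime = 0.5 h/day × 25 days = 12.5 h
Energy = 3.1 kW × 12.5 h = 38.75 kWh
Tier 1 (0–5 kWh): 5 × $0.42 = $2.1
Tier 2 (5–10 kWh): 5 × $0.45 = $2.25
Above 10 kWh: 28.75 × $0.51 = $14.6625
Bill = $19.01

$19.01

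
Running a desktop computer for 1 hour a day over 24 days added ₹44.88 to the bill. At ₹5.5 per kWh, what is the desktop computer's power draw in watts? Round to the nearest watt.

Energy = ₹44.88 ÷ ₹5.5/kWh = 8.16 kWh
Runtime = 1 h/day × 24 days = 24 h
Power = 8.16 kWh ÷ 24 h = 0.34 kW = 340 W

340 W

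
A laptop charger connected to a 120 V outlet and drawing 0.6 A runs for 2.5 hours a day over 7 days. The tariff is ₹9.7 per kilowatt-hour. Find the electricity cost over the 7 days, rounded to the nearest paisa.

Power = 0.6 A × 120 V = 72 W = 0.072 kW
Runtime = 2.5 h/day × 7 days = 17.5 h
Energy = 0.072 kW × 17.5 h = 1.26 kWh
Cost = 1.26 kWh × ₹9.7/kWh = ₹12.22

₹12.22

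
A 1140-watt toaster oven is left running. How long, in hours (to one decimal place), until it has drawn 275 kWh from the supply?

241.2 h

Hours = 275 kWh ÷ 1.14 kW = 241.2 h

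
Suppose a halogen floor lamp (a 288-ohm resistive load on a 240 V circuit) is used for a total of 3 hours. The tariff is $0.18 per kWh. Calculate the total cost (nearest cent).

$0.11

Power = V²/R = 240²/288 = 200 W = 0.2 kW
Energy = 0.2 kW × 3 h = 0.6 kWh
Cost = 0.6 kWh × $0.18/kWh = $0.11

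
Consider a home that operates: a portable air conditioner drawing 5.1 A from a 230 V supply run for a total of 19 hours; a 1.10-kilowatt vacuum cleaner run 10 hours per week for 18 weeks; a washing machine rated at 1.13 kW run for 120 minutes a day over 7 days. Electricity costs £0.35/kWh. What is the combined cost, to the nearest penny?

portable air conditioner: Power = 5.1 A × 230 V = 1173 W = 1.173 kW
portable air conditioner: 1.173 kW × 19 h = 22.287 kWh
vacuum cleaner: Runtime = 10 h/week × 18 weeks = 180 h
vacuum cleaner: 1.1 kW × 180 h = 198 kWh
washing machine: Runtime = 120 min × 7 = 840 min = 14 h
washing machine: 1.13 kW × 14 h = 15.82 kWh
Total energy = 236.107 kWh
Cost = 236.107 × £0.35 = £82.64

£82.64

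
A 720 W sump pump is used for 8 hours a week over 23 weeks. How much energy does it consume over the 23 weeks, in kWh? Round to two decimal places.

Runtime = 8 h/week × 23 weeks = 184 h
Energy = 0.72 kW × 184 h = 132.48 kWh

132.48 kWh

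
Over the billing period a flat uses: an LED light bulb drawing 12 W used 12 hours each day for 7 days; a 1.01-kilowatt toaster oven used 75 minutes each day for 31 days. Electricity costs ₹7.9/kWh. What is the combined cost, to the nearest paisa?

LED light bulb: Runtime = 12 h/day × 7 days = 84 h
LED light bulb: 0.012 kW × 84 h = 1.008 kWh
toaster oven: Runtime = 75 min × 31 = 2325 min = 38.75 h
toaster oven: 1.01 kW × 38.75 h = 39.1375 kWh
Total energy = 40.1455 kWh
Cost = 40.1455 × ₹7.9 = ₹317.15

₹317.15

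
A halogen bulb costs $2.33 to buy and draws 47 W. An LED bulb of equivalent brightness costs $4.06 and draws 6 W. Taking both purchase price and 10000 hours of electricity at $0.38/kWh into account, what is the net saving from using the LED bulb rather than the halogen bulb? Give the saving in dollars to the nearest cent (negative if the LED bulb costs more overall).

halogen bulb: $2.33 + (47/1000) kW × 10000 h × $0.38 = $2.33 + $178.6 = $180.93
LED bulb: $4.06 + (6/1000) kW × 10000 h × $0.38 = $4.06 + $22.8 = $26.86
Saving = $180.93 − $26.86 = $154.07

$154.07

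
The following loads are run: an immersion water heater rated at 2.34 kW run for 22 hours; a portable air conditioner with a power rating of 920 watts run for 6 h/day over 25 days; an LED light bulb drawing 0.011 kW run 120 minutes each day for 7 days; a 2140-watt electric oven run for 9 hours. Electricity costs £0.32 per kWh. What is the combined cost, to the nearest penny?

immersion water heater: 2.34 kW × 22 h = 51.48 kWh
portable air conditioner: Runtime = 6 h/day × 25 days = 150 h
portable air conditioner: 0.92 kW × 150 h = 138 kWh
LED light bulb: Runtime = 120 min × 7 = 840 min = 14 h
LED light bulb: 0.011 kW × 14 h = 0.154 kWh
electric oven: 2.14 kW × 9 h = 19.26 kWh
Total energy = 208.894 kWh
Cost = 208.894 × £0.32 = £66.85

£66.85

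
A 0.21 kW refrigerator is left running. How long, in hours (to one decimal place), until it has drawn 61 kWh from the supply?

290.5 h

Hours = 61 kWh ÷ 0.21 kW = 290.5 h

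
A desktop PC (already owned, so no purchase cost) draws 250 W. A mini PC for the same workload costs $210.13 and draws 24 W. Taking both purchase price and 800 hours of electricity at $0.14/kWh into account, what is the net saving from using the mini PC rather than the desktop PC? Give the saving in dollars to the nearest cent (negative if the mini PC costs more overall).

-$184.82

desktop PC: $0.00 + (250/1000) kW × 800 h × $0.14 = $0.00 + $28 = $28
mini PC: $210.13 + (24/1000) kW × 800 h × $0.14 = $210.13 + $2.688 = $212.818
Saving = $28 − $212.818 = −$184.818 → -$184.82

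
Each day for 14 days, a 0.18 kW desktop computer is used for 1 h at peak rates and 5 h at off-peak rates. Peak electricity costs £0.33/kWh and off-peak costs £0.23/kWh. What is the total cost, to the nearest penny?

£3.73

Peak energy = 0.18 kW × 1 h × 14 = 2.52 kWh
Off-peak energy = 0.18 kW × 5 h × 14 = 12.6 kWh
Cost = 2.52 × £0.33 + 12.6 × £0.23 = £0.8316 + £2.898 = £3.73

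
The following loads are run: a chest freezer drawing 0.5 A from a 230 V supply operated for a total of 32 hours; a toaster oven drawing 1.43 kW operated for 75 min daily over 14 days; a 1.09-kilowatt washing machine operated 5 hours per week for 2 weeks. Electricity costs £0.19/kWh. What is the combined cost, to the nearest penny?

chest freezer: Power = 0.5 A × 230 V = 115 W = 0.115 kW
chest freezer: 0.115 kW × 32 h = 3.68 kWh
toaster oven: Runtime = 75 min × 14 = 1050 min = 17.5 h
toaster oven: 1.43 kW × 17.5 h = 25.025 kWh
washing machine: Runtime = 5 h/week × 2 weeks = 10 h
washing machine: 1.09 kW × 10 h = 10.9 kWh
Total energy = 39.605 kWh
Cost = 39.605 × £0.19 = £7.52

£7.52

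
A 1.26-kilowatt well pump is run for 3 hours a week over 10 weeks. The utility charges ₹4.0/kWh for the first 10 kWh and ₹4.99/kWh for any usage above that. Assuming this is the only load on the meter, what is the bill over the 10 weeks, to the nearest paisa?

₹178.72

Runtime = 3 h/week × 10 weeks = 30 h
Energy = 1.26 kW × 30 h = 37.8 kWh
Tier 1 (0–10 kWh): 10 × ₹4.0 = ₹40
Above 10 kWh: 27.8 × ₹4.99 = ₹138.722
Bill = ₹178.72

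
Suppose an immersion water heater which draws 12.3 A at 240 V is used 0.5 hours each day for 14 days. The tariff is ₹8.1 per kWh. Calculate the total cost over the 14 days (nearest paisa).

₹167.38

Power = 12.3 A × 240 V = 2952 W = 2.952 kW
Runtime = 0.5 h/day × 14 days = 7 h
Energy = 2.952 kW × 7 h = 20.664 kWh
Cost = 20.664 kWh × ₹8.1/kWh = ₹167.38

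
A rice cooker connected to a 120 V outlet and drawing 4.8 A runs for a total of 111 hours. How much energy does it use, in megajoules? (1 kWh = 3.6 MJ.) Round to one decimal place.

230.2 MJ

Power = 4.8 A × 120 V = 576 W = 0.576 kW
Energy = 0.576 kW × 111 h = 63.936 kWh
= 63.936 × 3.6 MJ = 230.2 MJ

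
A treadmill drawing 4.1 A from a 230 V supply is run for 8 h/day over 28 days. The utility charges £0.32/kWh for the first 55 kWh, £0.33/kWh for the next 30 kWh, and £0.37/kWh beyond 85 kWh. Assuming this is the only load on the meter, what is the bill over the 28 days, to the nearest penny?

£74.21

Power = 4.1 A × 230 V = 943 W = 0.943 kW
Runtime = 8 h/day × 28 days = 224 h
Energy = 0.943 kW × 224 h = 211.232 kWh
Tier 1 (0–55 kWh): 55 × £0.32 = £17.6
Tier 2 (55–85 kWh): 30 × £0.33 = £9.9
Above 85 kWh: 126.232 × £0.37 = £46.70584
Bill = £74.21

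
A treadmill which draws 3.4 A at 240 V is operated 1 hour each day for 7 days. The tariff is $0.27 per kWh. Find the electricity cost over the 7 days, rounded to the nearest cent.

$1.54

Power = 3.4 A × 240 V = 816 W = 0.816 kW
Runtime = 1 h/day × 7 days = 7 h
Energy = 0.816 kW × 7 h = 5.712 kWh
Cost = 5.712 kWh × $0.27/kWh = $1.54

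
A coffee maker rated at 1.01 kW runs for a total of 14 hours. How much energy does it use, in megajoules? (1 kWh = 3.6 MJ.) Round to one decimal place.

50.9 MJ

Energy = 1.01 kW × 14 h = 14.14 kWh
= 14.14 × 3.6 MJ = 50.9 MJ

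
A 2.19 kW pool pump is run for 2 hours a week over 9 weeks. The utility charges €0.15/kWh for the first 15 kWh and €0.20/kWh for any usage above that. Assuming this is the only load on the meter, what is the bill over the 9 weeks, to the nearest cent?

Runtime = 2 h/week × 9 weeks = 18 h
Energy = 2.19 kW × 18 h = 39.42 kWh
Tier 1 (0–15 kWh): 15 × €0.15 = €2.25
Above 15 kWh: 24.42 × €0.20 = €4.884
Bill = €7.13

€7.13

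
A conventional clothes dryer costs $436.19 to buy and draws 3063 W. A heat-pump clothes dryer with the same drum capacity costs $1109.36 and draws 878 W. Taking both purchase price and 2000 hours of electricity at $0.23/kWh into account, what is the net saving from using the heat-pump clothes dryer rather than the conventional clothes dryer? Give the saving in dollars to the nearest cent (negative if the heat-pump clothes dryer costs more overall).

conventional clothes dryer: $436.19 + (3063/1000) kW × 2000 h × $0.23 = $436.19 + $1408.98 = $1845.17
heat-pump clothes dryer: $1109.36 + (878/1000) kW × 2000 h × $0.23 = $1109.36 + $403.88 = $1513.24
Saving = $1845.17 − $1513.24 = $331.93

$331.93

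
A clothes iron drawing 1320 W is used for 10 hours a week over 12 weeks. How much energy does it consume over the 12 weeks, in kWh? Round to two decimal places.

158.40 kWh

Runtime = 10 h/week × 12 weeks = 120 h
Energy = 1.32 kW × 120 h = 158.4 kWh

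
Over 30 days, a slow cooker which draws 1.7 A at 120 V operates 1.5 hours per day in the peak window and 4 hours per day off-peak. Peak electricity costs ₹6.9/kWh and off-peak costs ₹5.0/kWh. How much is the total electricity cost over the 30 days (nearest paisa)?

₹185.74

Power = 1.7 A × 120 V = 204 W = 0.204 kW
Peak energy = 0.204 kW × 1.5 h × 30 = 9.18 kWh
Off-peak energy = 0.204 kW × 4 h × 30 = 24.48 kWh
Cost = 9.18 × ₹6.9 + 24.48 × ₹5.0 = ₹63.342 + ₹122.4 = ₹185.74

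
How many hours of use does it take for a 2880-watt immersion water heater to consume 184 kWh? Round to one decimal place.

63.9 h

Hours = 184 kWh ÷ 2.88 kW = 63.9 h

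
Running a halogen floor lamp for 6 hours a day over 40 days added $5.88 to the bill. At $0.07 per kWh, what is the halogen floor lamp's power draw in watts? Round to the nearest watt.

350 W

Energy = $5.88 ÷ $0.07/kWh = 84 kWh
Runtime = 6 h/day × 40 days = 240 h
Power = 84 kWh ÷ 240 h = 0.35 kW = 350 W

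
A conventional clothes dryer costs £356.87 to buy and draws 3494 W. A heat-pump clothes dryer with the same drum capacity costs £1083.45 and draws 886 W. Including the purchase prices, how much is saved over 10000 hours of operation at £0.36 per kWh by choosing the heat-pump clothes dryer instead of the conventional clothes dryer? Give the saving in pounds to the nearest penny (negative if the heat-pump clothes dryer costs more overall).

conventional clothes dryer: £356.87 + (3494/1000) kW × 10000 h × £0.36 = £356.87 + £12578.4 = £12935.27
heat-pump clothes dryer: £1083.45 + (886/1000) kW × 10000 h × £0.36 = £1083.45 + £3189.6 = £4273.05
Saving = £12935.27 − £4273.05 = £8662.22

£8662.22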